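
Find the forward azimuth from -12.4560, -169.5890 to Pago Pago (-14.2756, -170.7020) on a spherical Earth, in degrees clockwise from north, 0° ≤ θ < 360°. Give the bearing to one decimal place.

Δλ = -170.7020 − -169.5890 = -1.1130°.
θ = atan2( sin Δλ · cos φ₂ , cos φ₁ · sin φ₂ − sin φ₁ · cos φ₂ · cos Δλ )
  = atan2(-0.01882, -0.03179) = -149.370° → normalised to [0°, 360°): 210.630°.

210.6°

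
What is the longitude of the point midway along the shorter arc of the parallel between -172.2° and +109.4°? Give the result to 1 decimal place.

Signed shortest Δλ from -172.2° to +109.4° is -78.4°.
Midpoint longitude = -172.2° + (-78.4°)/2 = -172.2° − 39.2° = -211.4°.
Normalise into (−180°, 180°]: +148.6°.
(The naïve average (-172.2 + +109.4)/2 = -31.4° is on the wrong side of the globe.)

+148.6°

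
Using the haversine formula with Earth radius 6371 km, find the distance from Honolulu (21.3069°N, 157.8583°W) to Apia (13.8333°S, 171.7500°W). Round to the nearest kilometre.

Δλ = -171.7500 − -157.8583 = -13.8917°.
Δφ = -13.8333 − 21.3069 = -35.1402°.
a = sin²(Δφ/2) + cos φ₁ · cos φ₂ · sin²(Δλ/2) = 0.104357.
c = 2·atan2(√a, √(1−a)) = 0.65789 rad → d = 6371·c ≈ 4191.39 km.

4191 km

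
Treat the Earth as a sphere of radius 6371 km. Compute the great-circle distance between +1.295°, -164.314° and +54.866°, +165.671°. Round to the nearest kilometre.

Δλ = 165.671 − -164.314 = 329.985°; wrapped into (−180°, 180°]: -30.015°.
Δφ = 54.866 − 1.295 = 53.571°.
a = sin²(Δφ/2) + cos φ₁ · cos φ₂ · sin²(Δλ/2) = 0.241665.
c = 2·atan2(√a, √(1−a)) = 1.02784 rad → d = 6371·c ≈ 6548.37 km.

6548 km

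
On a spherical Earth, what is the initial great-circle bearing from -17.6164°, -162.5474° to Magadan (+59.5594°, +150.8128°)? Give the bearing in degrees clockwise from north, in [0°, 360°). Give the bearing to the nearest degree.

Δλ = 150.8128 − -162.5474 = 313.3602°; wrapped into (−180°, 180°]: -46.6398°.
θ = atan2( sin Δλ · cos φ₂ , cos φ₁ · sin φ₂ − sin φ₁ · cos φ₂ · cos Δλ )
  = atan2(-0.36836, 0.92700) = -21.671° → normalised to [0°, 360°): 338.329°.

338°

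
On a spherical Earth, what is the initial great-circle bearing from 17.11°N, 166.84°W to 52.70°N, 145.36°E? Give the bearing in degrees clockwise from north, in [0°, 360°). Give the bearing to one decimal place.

325.0°

Δλ = 145.36 − -166.84 = 312.20°; wrapped into (−180°, 180°]: -47.80°.
θ = atan2( sin Δλ · cos φ₂ , cos φ₁ · sin φ₂ − sin φ₁ · cos φ₂ · cos Δλ )
  = atan2(-0.44892, 0.64051) = -35.026° → normalised to [0°, 360°): 324.974°.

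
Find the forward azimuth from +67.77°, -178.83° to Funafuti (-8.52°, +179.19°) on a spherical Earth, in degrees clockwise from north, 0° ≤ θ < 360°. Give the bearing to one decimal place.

Δλ = 179.19 − -178.83 = 358.02°; wrapped into (−180°, 180°]: -1.98°.
θ = atan2( sin Δλ · cos φ₂ , cos φ₁ · sin φ₂ − sin φ₁ · cos φ₂ · cos Δλ )
  = atan2(-0.03417, -0.97096) = -177.985° → normalised to [0°, 360°): 182.015°.

182.0°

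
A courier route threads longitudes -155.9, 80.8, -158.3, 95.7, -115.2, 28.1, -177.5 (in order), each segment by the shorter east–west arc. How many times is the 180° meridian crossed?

5

Leg 1: -155.9° → +80.8°, shortest Δλ = -123.3° (west) — crosses 180°.
Leg 2: +80.8° → -158.3°, shortest Δλ = 120.9° (east) — crosses 180°.
Leg 3: -158.3° → +95.7°, shortest Δλ = -106.0° (west) — crosses 180°.
Leg 4: +95.7° → -115.2°, shortest Δλ = 149.1° (east) — crosses 180°.
Leg 5: -115.2° → +28.1°, shortest Δλ = 143.3° (east) — does not cross 180°.
Leg 6: +28.1° → -177.5°, shortest Δλ = 154.4° (east) — crosses 180°.
Total crossings: 5.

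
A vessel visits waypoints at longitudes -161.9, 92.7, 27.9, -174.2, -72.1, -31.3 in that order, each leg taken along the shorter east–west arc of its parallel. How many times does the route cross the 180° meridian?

2

Leg 1: -161.9° → +92.7°, shortest Δλ = -105.4° (west) — crosses 180°.
Leg 2: +92.7° → +27.9°, shortest Δλ = -64.8° (west) — does not cross 180°.
Leg 3: +27.9° → -174.2°, shortest Δλ = 157.9° (east) — crosses 180°.
Leg 4: -174.2° → -72.1°, shortest Δλ = 102.1° (east) — does not cross 180°.
Leg 5: -72.1° → -31.3°, shortest Δλ = 40.8° (east) — does not cross 180°.
Total crossings: 2.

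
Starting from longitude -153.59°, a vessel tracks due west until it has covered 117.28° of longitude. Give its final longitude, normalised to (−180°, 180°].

Start at -153.59°; shift −117.28° → -270.87°.
-270.87° lies outside (−180°, 180°]; add 360° → +89.13°.

+89.13°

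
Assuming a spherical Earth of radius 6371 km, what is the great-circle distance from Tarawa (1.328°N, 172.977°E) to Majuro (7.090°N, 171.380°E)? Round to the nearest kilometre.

Δλ = 171.380 − 172.977 = -1.597°.
Δφ = 7.090 − 1.328 = 5.762°.
a = sin²(Δφ/2) + cos φ₁ · cos φ₂ · sin²(Δλ/2) = 0.002719.
c = 2·atan2(√a, √(1−a)) = 0.10433 rad → d = 6371·c ≈ 664.71 km.

665 km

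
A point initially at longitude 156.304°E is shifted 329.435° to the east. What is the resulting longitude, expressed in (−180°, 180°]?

125.739°E

Start at +156.304°; shift +329.435° → +485.739°.
+485.739° lies outside (−180°, 180°]; subtract 360° → +125.739°.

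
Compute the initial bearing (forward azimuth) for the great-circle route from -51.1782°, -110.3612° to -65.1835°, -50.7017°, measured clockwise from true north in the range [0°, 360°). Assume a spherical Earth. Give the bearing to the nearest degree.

Δλ = -50.7017 − -110.3612 = 59.6595°.
θ = atan2( sin Δλ · cos φ₂ , cos φ₁ · sin φ₂ − sin φ₁ · cos φ₂ · cos Δλ )
  = atan2(0.36223, -0.40383) = 138.108° → normalised to [0°, 360°): 138.108°.

138°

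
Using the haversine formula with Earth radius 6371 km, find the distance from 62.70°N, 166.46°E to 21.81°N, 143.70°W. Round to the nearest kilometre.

Δλ = -143.70 − 166.46 = -310.16°; wrapped into (−180°, 180°]: 49.84°.
Δφ = 21.81 − 62.70 = -40.89°.
a = sin²(Δφ/2) + cos φ₁ · cos φ₂ · sin²(Δλ/2) = 0.197615.
c = 2·atan2(√a, √(1−a)) = 0.92132 rad → d = 6371·c ≈ 5869.73 km.

5870 km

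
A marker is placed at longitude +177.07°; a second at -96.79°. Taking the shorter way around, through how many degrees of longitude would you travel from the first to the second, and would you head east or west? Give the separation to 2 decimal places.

Raw difference: -96.79 − 177.07 = -273.86°.
Normalise into (−180°, 180°]: -273.86° + 360° = 86.14°.
Positive ⇒ the second point lies to the east; separation 86.14°.

86.14° east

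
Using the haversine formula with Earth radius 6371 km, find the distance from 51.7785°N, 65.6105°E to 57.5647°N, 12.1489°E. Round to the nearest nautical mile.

Δλ = 12.1489 − 65.6105 = -53.4616°.
Δφ = 57.5647 − 51.7785 = 5.7862°.
a = sin²(Δφ/2) + cos φ₁ · cos φ₂ · sin²(Δλ/2) = 0.069685.
c = 2·atan2(√a, √(1−a)) = 0.53429 rad → d = 6371·c ≈ 3403.97 km ≈ 1838.00 nmi.

1838 nmi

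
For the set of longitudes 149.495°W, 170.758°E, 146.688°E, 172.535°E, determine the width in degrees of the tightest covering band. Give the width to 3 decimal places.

63.817°

Sort the longitudes: -149.495°, +146.688°, +170.758°, +172.535°.
Eastward gaps between consecutive values (wrapping around): 296.183°, 24.070°, 1.777°, 37.970°.
Largest gap = 296.183° ⇒ minimal covering band is its complement: 360° − 296.183° = 63.817°.
Band runs from +146.688° eastward to -149.495°, crossing the antimeridian.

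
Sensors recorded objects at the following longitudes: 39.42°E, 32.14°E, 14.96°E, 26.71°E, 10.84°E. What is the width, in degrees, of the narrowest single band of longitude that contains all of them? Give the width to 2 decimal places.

Sort the longitudes: +10.84°, +14.96°, +26.71°, +32.14°, +39.42°.
Eastward gaps between consecutive values (wrapping around): 4.12°, 11.75°, 5.43°, 7.28°, 331.42°.
Largest gap = 331.42° ⇒ minimal covering band is its complement: 360° − 331.42° = 28.58°.
Band runs from +10.84° eastward to +39.42°.

28.58°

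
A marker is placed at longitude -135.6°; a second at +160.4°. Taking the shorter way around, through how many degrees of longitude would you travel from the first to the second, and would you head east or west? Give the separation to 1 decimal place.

64.0° west

Raw difference: 160.4 − -135.6 = 296.0°.
Normalise into (−180°, 180°]: 296.0° − 360° = -64.0°.
Negative ⇒ the second point lies to the west; separation 64.0°.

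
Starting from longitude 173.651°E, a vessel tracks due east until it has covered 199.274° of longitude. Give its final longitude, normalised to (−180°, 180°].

Start at +173.651°; shift +199.274° → +372.925°.
+372.925° lies outside (−180°, 180°]; subtract 360° → +12.925°.

12.925°E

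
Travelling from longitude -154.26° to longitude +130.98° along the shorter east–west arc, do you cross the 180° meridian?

Naïve |130.98 − -154.26| = 285.24° > 180°, so the shorter arc goes the other way round — across 180°.
Signed shortest Δλ = ((130.98 − -154.26 + 180) mod 360) − 180 = -74.76°.
Going west by 74.76° from -154.26° passes through 180° before reaching +130.98°.

Yes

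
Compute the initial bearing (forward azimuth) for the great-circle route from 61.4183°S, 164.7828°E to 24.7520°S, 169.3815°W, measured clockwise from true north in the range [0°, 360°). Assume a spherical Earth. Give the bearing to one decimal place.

Δλ = -169.3815 − 164.7828 = -334.1643°; wrapped into (−180°, 180°]: 25.8357°.
θ = atan2( sin Δλ · cos φ₂ , cos φ₁ · sin φ₂ − sin φ₁ · cos φ₂ · cos Δλ )
  = atan2(0.39576, 0.51745) = 37.410° → normalised to [0°, 360°): 37.410°.

37.4°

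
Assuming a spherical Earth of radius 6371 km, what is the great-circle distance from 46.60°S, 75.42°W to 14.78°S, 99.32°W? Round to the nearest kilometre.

4176 km

Δλ = -99.32 − -75.42 = -23.90°.
Δφ = -14.78 − -46.60 = 31.82°.
a = sin²(Δφ/2) + cos φ₁ · cos φ₂ · sin²(Δλ/2) = 0.103628.
c = 2·atan2(√a, √(1−a)) = 0.65550 rad → d = 6371·c ≈ 4176.19 km.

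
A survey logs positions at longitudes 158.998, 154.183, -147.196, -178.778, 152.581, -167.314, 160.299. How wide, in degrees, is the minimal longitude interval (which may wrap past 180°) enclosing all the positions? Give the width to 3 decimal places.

60.223°

Sort the longitudes: -178.778°, -167.314°, -147.196°, +152.581°, +154.183°, +158.998°, +160.299°.
Eastward gaps between consecutive values (wrapping around): 11.464°, 20.118°, 299.777°, 1.602°, 4.815°, 1.301°, 20.923°.
Largest gap = 299.777° ⇒ minimal covering band is its complement: 360° − 299.777° = 60.223°.
Band runs from +152.581° eastward to -147.196°, crossing the antimeridian.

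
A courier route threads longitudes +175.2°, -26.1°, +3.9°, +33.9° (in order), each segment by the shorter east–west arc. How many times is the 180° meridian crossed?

1

Leg 1: +175.2° → -26.1°, shortest Δλ = 158.7° (east) — crosses 180°.
Leg 2: -26.1° → +3.9°, shortest Δλ = 30.0° (east) — does not cross 180°.
Leg 3: +3.9° → +33.9°, shortest Δλ = 30.0° (east) — does not cross 180°.
Total crossings: 1.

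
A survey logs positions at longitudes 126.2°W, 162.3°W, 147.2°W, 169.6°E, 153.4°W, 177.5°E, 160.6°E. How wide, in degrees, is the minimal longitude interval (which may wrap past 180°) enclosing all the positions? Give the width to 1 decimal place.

73.2°

Sort the longitudes: -162.3°, -153.4°, -147.2°, -126.2°, +160.6°, +169.6°, +177.5°.
Eastward gaps between consecutive values (wrapping around): 8.9°, 6.2°, 21.0°, 286.8°, 9.0°, 7.9°, 20.2°.
Largest gap = 286.8° ⇒ minimal covering band is its complement: 360° − 286.8° = 73.2°.
Band runs from +160.6° eastward to -126.2°, crossing the antimeridian.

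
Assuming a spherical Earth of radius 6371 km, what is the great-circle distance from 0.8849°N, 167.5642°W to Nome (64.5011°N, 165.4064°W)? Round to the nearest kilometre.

Δλ = -165.4064 − -167.5642 = 2.1578°.
Δφ = 64.5011 − 0.8849 = 63.6162°.
a = sin²(Δφ/2) + cos φ₁ · cos φ₂ · sin²(Δλ/2) = 0.277962.
c = 2·atan2(√a, √(1−a)) = 1.11065 rad → d = 6371·c ≈ 7075.97 km.

7076 km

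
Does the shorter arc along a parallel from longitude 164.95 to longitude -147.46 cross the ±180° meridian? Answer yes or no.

Naïve |-147.46 − 164.95| = 312.41° > 180°, so the shorter arc goes the other way round — across 180°.
Signed shortest Δλ = ((-147.46 − 164.95 + 180) mod 360) − 180 = 47.59°.
Going east by 47.59° from +164.95° passes through 180° before reaching -147.46°.

Yes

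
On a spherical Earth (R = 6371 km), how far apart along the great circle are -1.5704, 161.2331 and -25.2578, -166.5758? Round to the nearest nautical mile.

Δλ = -166.5758 − 161.2331 = -327.8089°; wrapped into (−180°, 180°]: 32.1911°.
Δφ = -25.2578 − -1.5704 = -23.6874°.
a = sin²(Δφ/2) + cos φ₁ · cos φ₂ · sin²(Δλ/2) = 0.111612.
c = 2·atan2(√a, √(1−a)) = 0.68127 rad → d = 6371·c ≈ 4340.35 km ≈ 2343.60 nmi.

2344 nmi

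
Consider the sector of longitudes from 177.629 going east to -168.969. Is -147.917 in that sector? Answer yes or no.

Band width going east from +177.629° to -168.969°: ((-168.969 − 177.629) mod 360) = 13.402°.
Offset of -147.917° east of the west edge: ((-147.917 − 177.629) mod 360) = 34.454°.
34.454° > 13.402° ⇒ outside.

No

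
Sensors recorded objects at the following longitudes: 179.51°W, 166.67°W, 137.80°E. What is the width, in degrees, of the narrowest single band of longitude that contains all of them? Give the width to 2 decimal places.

Sort the longitudes: -179.51°, -166.67°, +137.80°.
Eastward gaps between consecutive values (wrapping around): 12.84°, 304.47°, 42.69°.
Largest gap = 304.47° ⇒ minimal covering band is its complement: 360° − 304.47° = 55.53°.
Band runs from +137.80° eastward to -166.67°, crossing the antimeridian.

55.53°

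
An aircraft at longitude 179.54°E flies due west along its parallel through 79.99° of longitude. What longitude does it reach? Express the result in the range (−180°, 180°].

99.55°E

Start at +179.54°; shift −79.99° → +99.55°.
+99.55° already lies in (−180°, 180°].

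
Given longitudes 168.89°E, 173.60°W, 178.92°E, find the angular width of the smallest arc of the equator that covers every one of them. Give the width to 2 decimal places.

Sort the longitudes: -173.60°, +168.89°, +178.92°.
Eastward gaps between consecutive values (wrapping around): 342.49°, 10.03°, 7.48°.
Largest gap = 342.49° ⇒ minimal covering band is its complement: 360° − 342.49° = 17.51°.
Band runs from +168.89° eastward to -173.60°, crossing the antimeridian.

17.51°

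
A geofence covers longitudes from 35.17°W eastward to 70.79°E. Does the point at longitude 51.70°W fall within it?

No

Band width going east from -35.17° to +70.79°: ((70.79 − -35.17) mod 360) = 105.96°.
Offset of -51.70° east of the west edge: ((-51.70 − -35.17) mod 360) = 343.47°.
343.47° > 105.96° ⇒ outside.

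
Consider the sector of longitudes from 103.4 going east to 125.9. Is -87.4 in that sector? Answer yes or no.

Band width going east from +103.4° to +125.9°: ((125.9 − 103.4) mod 360) = 22.5°.
Offset of -87.4° east of the west edge: ((-87.4 − 103.4) mod 360) = 169.2°.
169.2° > 22.5° ⇒ outside.

No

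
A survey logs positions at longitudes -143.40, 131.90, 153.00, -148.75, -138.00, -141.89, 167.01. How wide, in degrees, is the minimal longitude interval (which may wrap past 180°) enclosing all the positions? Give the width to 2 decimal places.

Sort the longitudes: -148.75°, -143.40°, -141.89°, -138.00°, +131.90°, +153.00°, +167.01°.
Eastward gaps between consecutive values (wrapping around): 5.35°, 1.51°, 3.89°, 269.90°, 21.10°, 14.01°, 44.24°.
Largest gap = 269.90° ⇒ minimal covering band is its complement: 360° − 269.90° = 90.10°.
Band runs from +131.90° eastward to -138.00°, crossing the antimeridian.

90.10°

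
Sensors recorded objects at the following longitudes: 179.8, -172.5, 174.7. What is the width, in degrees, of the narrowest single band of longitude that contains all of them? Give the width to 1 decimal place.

Sort the longitudes: -172.5°, +174.7°, +179.8°.
Eastward gaps between consecutive values (wrapping around): 347.2°, 5.1°, 7.7°.
Largest gap = 347.2° ⇒ minimal covering band is its complement: 360° − 347.2° = 12.8°.
Band runs from +174.7° eastward to -172.5°, crossing the antimeridian.

12.8°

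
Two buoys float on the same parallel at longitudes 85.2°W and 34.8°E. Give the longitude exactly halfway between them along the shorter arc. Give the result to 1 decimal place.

Signed shortest Δλ from -85.2° to +34.8° is +120.0°.
Midpoint longitude = -85.2° + (+120.0°)/2 = -85.2° + 60.0° = -25.2°.

25.2°W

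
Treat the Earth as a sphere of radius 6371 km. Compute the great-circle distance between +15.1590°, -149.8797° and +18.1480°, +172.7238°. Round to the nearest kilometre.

Δλ = 172.7238 − -149.8797 = 322.6035°; wrapped into (−180°, 180°]: -37.3965°.
Δφ = 18.1480 − 15.1590 = 2.9890°.
a = sin²(Δφ/2) + cos φ₁ · cos φ₂ · sin²(Δλ/2) = 0.094944.
c = 2·atan2(√a, √(1−a)) = 0.62645 rad → d = 6371·c ≈ 3991.13 km.

3991 km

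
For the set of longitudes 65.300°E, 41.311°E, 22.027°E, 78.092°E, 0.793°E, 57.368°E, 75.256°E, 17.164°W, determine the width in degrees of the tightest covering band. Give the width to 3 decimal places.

95.256°

Sort the longitudes: -17.164°, +0.793°, +22.027°, +41.311°, +57.368°, +65.300°, +75.256°, +78.092°.
Eastward gaps between consecutive values (wrapping around): 17.957°, 21.234°, 19.284°, 16.057°, 7.932°, 9.956°, 2.836°, 264.744°.
Largest gap = 264.744° ⇒ minimal covering band is its complement: 360° − 264.744° = 95.256°.
Band runs from -17.164° eastward to +78.092°.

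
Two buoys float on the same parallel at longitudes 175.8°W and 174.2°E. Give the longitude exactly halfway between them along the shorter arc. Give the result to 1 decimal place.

Signed shortest Δλ from -175.8° to +174.2° is -10.0°.
Midpoint longitude = -175.8° + (-10.0°)/2 = -175.8° − 5.0° = -180.8°.
Normalise into (−180°, 180°]: +179.2°.
(The naïve average (-175.8 + +174.2)/2 = -0.8° is on the wrong side of the globe.)

179.2°E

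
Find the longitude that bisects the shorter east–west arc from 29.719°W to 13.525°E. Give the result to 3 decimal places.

Signed shortest Δλ from -29.719° to +13.525° is +43.244°.
Midpoint longitude = -29.719° + (+43.244°)/2 = -29.719° + 21.622° = -8.097°.

8.097°W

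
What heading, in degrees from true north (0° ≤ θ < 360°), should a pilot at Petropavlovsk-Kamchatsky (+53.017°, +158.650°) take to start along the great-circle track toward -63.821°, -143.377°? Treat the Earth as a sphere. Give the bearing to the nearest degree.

Δλ = -143.377 − 158.650 = -302.027°; wrapped into (−180°, 180°]: 57.973°.
θ = atan2( sin Δλ · cos φ₂ , cos φ₁ · sin φ₂ − sin φ₁ · cos φ₂ · cos Δλ )
  = atan2(0.37403, -0.72676) = 152.767° → normalised to [0°, 360°): 152.767°.

153°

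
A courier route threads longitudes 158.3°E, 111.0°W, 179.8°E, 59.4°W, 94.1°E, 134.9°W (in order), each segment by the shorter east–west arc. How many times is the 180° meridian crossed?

4

Leg 1: +158.3° → -111.0°, shortest Δλ = 90.7° (east) — crosses 180°.
Leg 2: -111.0° → +179.8°, shortest Δλ = -69.2° (west) — crosses 180°.
Leg 3: +179.8° → -59.4°, shortest Δλ = 120.8° (east) — crosses 180°.
Leg 4: -59.4° → +94.1°, shortest Δλ = 153.5° (east) — does not cross 180°.
Leg 5: +94.1° → -134.9°, shortest Δλ = 131.0° (east) — crosses 180°.
Total crossings: 4.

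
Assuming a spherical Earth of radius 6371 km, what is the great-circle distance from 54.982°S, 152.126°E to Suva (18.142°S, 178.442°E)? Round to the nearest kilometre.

Δλ = 178.442 − 152.126 = 26.316°.
Δφ = -18.142 − -54.982 = 36.840°.
a = sin²(Δφ/2) + cos φ₁ · cos φ₂ · sin²(Δλ/2) = 0.128101.
c = 2·atan2(√a, √(1−a)) = 0.73206 rad → d = 6371·c ≈ 4663.96 km.

4664 km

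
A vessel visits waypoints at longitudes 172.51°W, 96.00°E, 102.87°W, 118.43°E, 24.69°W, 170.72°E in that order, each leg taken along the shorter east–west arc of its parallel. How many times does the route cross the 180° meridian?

4

Leg 1: -172.51° → +96.00°, shortest Δλ = -91.49° (west) — crosses 180°.
Leg 2: +96.00° → -102.87°, shortest Δλ = 161.13° (east) — crosses 180°.
Leg 3: -102.87° → +118.43°, shortest Δλ = -138.7° (west) — crosses 180°.
Leg 4: +118.43° → -24.69°, shortest Δλ = -143.12° (west) — does not cross 180°.
Leg 5: -24.69° → +170.72°, shortest Δλ = -164.59° (west) — crosses 180°.
Total crossings: 4.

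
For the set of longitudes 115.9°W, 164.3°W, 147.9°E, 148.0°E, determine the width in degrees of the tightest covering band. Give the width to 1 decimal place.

Sort the longitudes: -164.3°, -115.9°, +147.9°, +148.0°.
Eastward gaps between consecutive values (wrapping around): 48.4°, 263.8°, 0.1°, 47.7°.
Largest gap = 263.8° ⇒ minimal covering band is its complement: 360° − 263.8° = 96.2°.
Band runs from +147.9° eastward to -115.9°, crossing the antimeridian.

96.2°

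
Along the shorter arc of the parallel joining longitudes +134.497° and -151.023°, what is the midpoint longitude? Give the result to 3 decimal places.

+171.737°

Signed shortest Δλ from +134.497° to -151.023° is +74.480°.
Midpoint longitude = +134.497° + (+74.480°)/2 = +134.497° + 37.240° = +171.737°.
(The naïve average (+134.497 + -151.023)/2 = -8.263° is on the wrong side of the globe.)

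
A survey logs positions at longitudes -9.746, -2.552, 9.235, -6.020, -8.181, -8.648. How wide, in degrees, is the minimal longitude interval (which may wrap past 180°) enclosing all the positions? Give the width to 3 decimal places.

18.981°

Sort the longitudes: -9.746°, -8.648°, -8.181°, -6.020°, -2.552°, +9.235°.
Eastward gaps between consecutive values (wrapping around): 1.098°, 0.467°, 2.161°, 3.468°, 11.787°, 341.019°.
Largest gap = 341.019° ⇒ minimal covering band is its complement: 360° − 341.019° = 18.981°.
Band runs from -9.746° eastward to +9.235°.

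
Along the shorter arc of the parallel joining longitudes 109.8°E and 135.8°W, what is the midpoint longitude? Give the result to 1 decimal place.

167.0°E

Signed shortest Δλ from +109.8° to -135.8° is +114.4°.
Midpoint longitude = +109.8° + (+114.4°)/2 = +109.8° + 57.2° = +167.0°.
(The naïve average (+109.8 + -135.8)/2 = -13.0° is on the wrong side of the globe.)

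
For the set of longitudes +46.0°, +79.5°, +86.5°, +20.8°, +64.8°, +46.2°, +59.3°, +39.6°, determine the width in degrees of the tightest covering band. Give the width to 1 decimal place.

65.7°

Sort the longitudes: +20.8°, +39.6°, +46.0°, +46.2°, +59.3°, +64.8°, +79.5°, +86.5°.
Eastward gaps between consecutive values (wrapping around): 18.8°, 6.4°, 0.2°, 13.1°, 5.5°, 14.7°, 7.0°, 294.3°.
Largest gap = 294.3° ⇒ minimal covering band is its complement: 360° − 294.3° = 65.7°.
Band runs from +20.8° eastward to +86.5°.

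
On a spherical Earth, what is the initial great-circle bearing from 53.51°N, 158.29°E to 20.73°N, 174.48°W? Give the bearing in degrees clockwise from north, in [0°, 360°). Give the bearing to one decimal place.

136.9°

Δλ = -174.48 − 158.29 = -332.77°; wrapped into (−180°, 180°]: 27.23°.
θ = atan2( sin Δλ · cos φ₂ , cos φ₁ · sin φ₂ − sin φ₁ · cos φ₂ · cos Δλ )
  = atan2(0.42794, -0.45809) = 136.949° → normalised to [0°, 360°): 136.949°.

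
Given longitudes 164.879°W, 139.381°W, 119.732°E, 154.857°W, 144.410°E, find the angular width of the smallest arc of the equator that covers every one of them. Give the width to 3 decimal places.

Sort the longitudes: -164.879°, -154.857°, -139.381°, +119.732°, +144.410°.
Eastward gaps between consecutive values (wrapping around): 10.022°, 15.476°, 259.113°, 24.678°, 50.711°.
Largest gap = 259.113° ⇒ minimal covering band is its complement: 360° − 259.113° = 100.887°.
Band runs from +119.732° eastward to -139.381°, crossing the antimeridian.

100.887°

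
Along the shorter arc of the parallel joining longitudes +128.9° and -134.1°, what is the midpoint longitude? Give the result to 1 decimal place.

Signed shortest Δλ from +128.9° to -134.1° is +97.0°.
Midpoint longitude = +128.9° + (+97.0°)/2 = +128.9° + 48.5° = +177.4°.
(The naïve average (+128.9 + -134.1)/2 = -2.6° is on the wrong side of the globe.)

+177.4°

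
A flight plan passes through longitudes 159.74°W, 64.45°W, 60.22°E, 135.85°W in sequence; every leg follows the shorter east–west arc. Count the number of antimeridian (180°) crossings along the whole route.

Leg 1: -159.74° → -64.45°, shortest Δλ = 95.29° (east) — does not cross 180°.
Leg 2: -64.45° → +60.22°, shortest Δλ = 124.67° (east) — does not cross 180°.
Leg 3: +60.22° → -135.85°, shortest Δλ = 163.93° (east) — crosses 180°.
Total crossings: 1.

1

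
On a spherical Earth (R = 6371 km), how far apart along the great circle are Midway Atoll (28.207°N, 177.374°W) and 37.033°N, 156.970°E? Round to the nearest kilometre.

Δλ = 156.970 − -177.374 = 334.344°; wrapped into (−180°, 180°]: -25.656°.
Δφ = 37.033 − 28.207 = 8.826°.
a = sin²(Δφ/2) + cos φ₁ · cos φ₂ · sin²(Δλ/2) = 0.040599.
c = 2·atan2(√a, √(1−a)) = 0.40576 rad → d = 6371·c ≈ 2585.11 km.

2585 km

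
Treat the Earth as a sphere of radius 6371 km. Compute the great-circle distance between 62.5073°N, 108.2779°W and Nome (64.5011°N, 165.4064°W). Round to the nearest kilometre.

Δλ = -165.4064 − -108.2779 = -57.1285°.
Δφ = 64.5011 − 62.5073 = 1.9938°.
a = sin²(Δφ/2) + cos φ₁ · cos φ₂ · sin²(Δλ/2) = 0.045737.
c = 2·atan2(√a, √(1−a)) = 0.43105 rad → d = 6371·c ≈ 2746.24 km.

2746 km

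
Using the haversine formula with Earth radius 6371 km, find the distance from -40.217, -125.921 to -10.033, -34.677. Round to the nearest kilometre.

9394 km

Δλ = -34.677 − -125.921 = 91.244°.
Δφ = -10.033 − -40.217 = 30.184°.
a = sin²(Δφ/2) + cos φ₁ · cos φ₂ · sin²(Δλ/2) = 0.451918.
c = 2·atan2(√a, √(1−a)) = 1.47448 rad → d = 6371·c ≈ 9393.94 km.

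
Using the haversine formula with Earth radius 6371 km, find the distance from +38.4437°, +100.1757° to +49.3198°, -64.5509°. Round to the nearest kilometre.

10141 km

Δλ = -64.5509 − 100.1757 = -164.7266°.
Δφ = 49.3198 − 38.4437 = 10.8761°.
a = sin²(Δφ/2) + cos φ₁ · cos φ₂ · sin²(Δλ/2) = 0.510496.
c = 2·atan2(√a, √(1−a)) = 1.59179 rad → d = 6371·c ≈ 10141.30 km.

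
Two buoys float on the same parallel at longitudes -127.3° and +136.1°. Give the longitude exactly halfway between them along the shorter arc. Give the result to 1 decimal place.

Signed shortest Δλ from -127.3° to +136.1° is -96.6°.
Midpoint longitude = -127.3° + (-96.6°)/2 = -127.3° − 48.3° = -175.6°.
(The naïve average (-127.3 + +136.1)/2 = 4.4° is on the wrong side of the globe.)

-175.6°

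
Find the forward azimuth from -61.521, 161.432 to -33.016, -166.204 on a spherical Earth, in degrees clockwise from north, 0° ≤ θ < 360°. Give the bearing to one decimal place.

Δλ = -166.204 − 161.432 = -327.636°; wrapped into (−180°, 180°]: 32.364°.
θ = atan2( sin Δλ · cos φ₂ , cos φ₁ · sin φ₂ − sin φ₁ · cos φ₂ · cos Δλ )
  = atan2(0.44886, 0.36275) = 51.056° → normalised to [0°, 360°): 51.056°.

51.1°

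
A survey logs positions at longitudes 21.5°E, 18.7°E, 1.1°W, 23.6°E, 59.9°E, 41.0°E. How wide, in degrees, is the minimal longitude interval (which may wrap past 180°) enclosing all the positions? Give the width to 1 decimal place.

Sort the longitudes: -1.1°, +18.7°, +21.5°, +23.6°, +41.0°, +59.9°.
Eastward gaps between consecutive values (wrapping around): 19.8°, 2.8°, 2.1°, 17.4°, 18.9°, 299.0°.
Largest gap = 299.0° ⇒ minimal covering band is its complement: 360° − 299.0° = 61.0°.
Band runs from -1.1° eastward to +59.9°.

61.0°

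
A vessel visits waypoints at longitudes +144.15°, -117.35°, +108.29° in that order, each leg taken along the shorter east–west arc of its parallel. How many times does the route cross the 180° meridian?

2

Leg 1: +144.15° → -117.35°, shortest Δλ = 98.5° (east) — crosses 180°.
Leg 2: -117.35° → +108.29°, shortest Δλ = -134.36° (west) — crosses 180°.
Total crossings: 2.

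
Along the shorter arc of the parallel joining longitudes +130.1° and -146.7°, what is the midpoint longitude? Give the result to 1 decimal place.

Signed shortest Δλ from +130.1° to -146.7° is +83.2°.
Midpoint longitude = +130.1° + (+83.2°)/2 = +130.1° + 41.6° = +171.7°.
(The naïve average (+130.1 + -146.7)/2 = -8.3° is on the wrong side of the globe.)

+171.7°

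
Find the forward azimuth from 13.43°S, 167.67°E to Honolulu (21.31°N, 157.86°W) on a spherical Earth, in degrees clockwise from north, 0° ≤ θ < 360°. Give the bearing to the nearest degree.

Δλ = -157.86 − 167.67 = -325.53°; wrapped into (−180°, 180°]: 34.47°.
θ = atan2( sin Δλ · cos φ₂ , cos φ₁ · sin φ₂ − sin φ₁ · cos φ₂ · cos Δλ )
  = atan2(0.52728, 0.53186) = 44.752° → normalised to [0°, 360°): 44.752°.

45°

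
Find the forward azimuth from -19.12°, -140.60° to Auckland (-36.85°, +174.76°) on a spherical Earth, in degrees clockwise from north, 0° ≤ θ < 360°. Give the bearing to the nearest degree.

Δλ = 174.76 − -140.60 = 315.36°; wrapped into (−180°, 180°]: -44.64°.
θ = atan2( sin Δλ · cos φ₂ , cos φ₁ · sin φ₂ − sin φ₁ · cos φ₂ · cos Δλ )
  = atan2(-0.56227, -0.38014) = -124.062° → normalised to [0°, 360°): 235.938°.

236°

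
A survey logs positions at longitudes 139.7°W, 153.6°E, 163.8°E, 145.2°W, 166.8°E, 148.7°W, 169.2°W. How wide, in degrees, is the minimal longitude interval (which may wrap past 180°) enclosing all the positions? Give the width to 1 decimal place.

Sort the longitudes: -169.2°, -148.7°, -145.2°, -139.7°, +153.6°, +163.8°, +166.8°.
Eastward gaps between consecutive values (wrapping around): 20.5°, 3.5°, 5.5°, 293.3°, 10.2°, 3.0°, 24.0°.
Largest gap = 293.3° ⇒ minimal covering band is its complement: 360° − 293.3° = 66.7°.
Band runs from +153.6° eastward to -139.7°, crossing the antimeridian.

66.7°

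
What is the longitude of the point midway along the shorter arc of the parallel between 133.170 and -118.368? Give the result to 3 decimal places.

-172.599°

Signed shortest Δλ from +133.170° to -118.368° is +108.462°.
Midpoint longitude = +133.170° + (+108.462°)/2 = +133.170° + 54.231° = +187.401°.
Normalise into (−180°, 180°]: -172.599°.
(The naïve average (+133.170 + -118.368)/2 = 7.401° is on the wrong side of the globe.)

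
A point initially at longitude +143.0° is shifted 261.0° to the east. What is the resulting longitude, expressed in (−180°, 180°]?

Start at +143.0°; shift +261.0° → +404.0°.
+404.0° lies outside (−180°, 180°]; subtract 360° → +44.0°.

+44.0°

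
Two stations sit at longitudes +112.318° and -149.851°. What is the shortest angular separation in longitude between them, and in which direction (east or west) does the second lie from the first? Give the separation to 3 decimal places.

97.831° east

Raw difference: -149.851 − 112.318 = -262.169°.
Normalise into (−180°, 180°]: -262.169° + 360° = 97.831°.
Positive ⇒ the second point lies to the east; separation 97.831°.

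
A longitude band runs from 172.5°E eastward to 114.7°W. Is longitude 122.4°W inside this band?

Yes

Band width going east from +172.5° to -114.7°: ((-114.7 − 172.5) mod 360) = 72.8°.
Offset of -122.4° east of the west edge: ((-122.4 − 172.5) mod 360) = 65.1°.
65.1° ≤ 72.8° ⇒ inside.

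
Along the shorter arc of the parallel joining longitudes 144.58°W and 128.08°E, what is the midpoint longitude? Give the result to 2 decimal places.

Signed shortest Δλ from -144.58° to +128.08° is -87.34°.
Midpoint longitude = -144.58° + (-87.34°)/2 = -144.58° − 43.67° = -188.25°.
Normalise into (−180°, 180°]: +171.75°.
(The naïve average (-144.58 + +128.08)/2 = -8.25° is on the wrong side of the globe.)

171.75°E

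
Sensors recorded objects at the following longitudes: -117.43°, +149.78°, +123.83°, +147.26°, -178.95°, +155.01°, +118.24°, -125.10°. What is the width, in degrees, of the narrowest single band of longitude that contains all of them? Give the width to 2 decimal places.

Sort the longitudes: -178.95°, -125.10°, -117.43°, +118.24°, +123.83°, +147.26°, +149.78°, +155.01°.
Eastward gaps between consecutive values (wrapping around): 53.85°, 7.67°, 235.67°, 5.59°, 23.43°, 2.52°, 5.23°, 26.04°.
Largest gap = 235.67° ⇒ minimal covering band is its complement: 360° − 235.67° = 124.33°.
Band runs from +118.24° eastward to -117.43°, crossing the antimeridian.

124.33°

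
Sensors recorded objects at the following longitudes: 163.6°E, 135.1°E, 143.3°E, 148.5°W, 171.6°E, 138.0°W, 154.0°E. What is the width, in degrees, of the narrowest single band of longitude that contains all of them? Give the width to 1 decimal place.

Sort the longitudes: -148.5°, -138.0°, +135.1°, +143.3°, +154.0°, +163.6°, +171.6°.
Eastward gaps between consecutive values (wrapping around): 10.5°, 273.1°, 8.2°, 10.7°, 9.6°, 8.0°, 39.9°.
Largest gap = 273.1° ⇒ minimal covering band is its complement: 360° − 273.1° = 86.9°.
Band runs from +135.1° eastward to -138.0°, crossing the antimeridian.

86.9°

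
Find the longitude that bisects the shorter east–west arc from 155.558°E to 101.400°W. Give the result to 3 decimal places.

Signed shortest Δλ from +155.558° to -101.400° is +103.042°.
Midpoint longitude = +155.558° + (+103.042°)/2 = +155.558° + 51.521° = +207.079°.
Normalise into (−180°, 180°]: -152.921°.
(The naïve average (+155.558 + -101.400)/2 = 27.079° is on the wrong side of the globe.)

152.921°W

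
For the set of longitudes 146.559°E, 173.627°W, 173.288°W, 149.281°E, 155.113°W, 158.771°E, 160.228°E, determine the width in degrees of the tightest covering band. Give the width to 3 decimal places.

58.328°

Sort the longitudes: -173.627°, -173.288°, -155.113°, +146.559°, +149.281°, +158.771°, +160.228°.
Eastward gaps between consecutive values (wrapping around): 0.339°, 18.175°, 301.672°, 2.722°, 9.490°, 1.457°, 26.145°.
Largest gap = 301.672° ⇒ minimal covering band is its complement: 360° − 301.672° = 58.328°.
Band runs from +146.559° eastward to -155.113°, crossing the antimeridian.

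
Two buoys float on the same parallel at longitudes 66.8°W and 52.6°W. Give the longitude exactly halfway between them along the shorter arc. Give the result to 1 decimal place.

Signed shortest Δλ from -66.8° to -52.6° is +14.2°.
Midpoint longitude = -66.8° + (+14.2°)/2 = -66.8° + 7.1° = -59.7°.

59.7°W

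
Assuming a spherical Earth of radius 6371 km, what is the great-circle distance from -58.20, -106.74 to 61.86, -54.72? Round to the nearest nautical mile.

7602 nmi

Δλ = -54.72 − -106.74 = 52.02°.
Δφ = 61.86 − -58.20 = 120.06°.
a = sin²(Δφ/2) + cos φ₁ · cos φ₂ · sin²(Δλ/2) = 0.798247.
c = 2·atan2(√a, √(1−a)) = 2.20992 rad → d = 6371·c ≈ 14079.41 km ≈ 7602.27 nmi.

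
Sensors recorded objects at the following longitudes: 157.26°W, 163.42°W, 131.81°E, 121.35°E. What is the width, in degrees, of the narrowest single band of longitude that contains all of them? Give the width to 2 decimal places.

Sort the longitudes: -163.42°, -157.26°, +121.35°, +131.81°.
Eastward gaps between consecutive values (wrapping around): 6.16°, 278.61°, 10.46°, 64.77°.
Largest gap = 278.61° ⇒ minimal covering band is its complement: 360° − 278.61° = 81.39°.
Band runs from +121.35° eastward to -157.26°, crossing the antimeridian.

81.39°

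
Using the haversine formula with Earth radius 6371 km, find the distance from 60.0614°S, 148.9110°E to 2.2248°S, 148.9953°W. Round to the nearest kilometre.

Δλ = -148.9953 − 148.9110 = -297.9063°; wrapped into (−180°, 180°]: 62.0937°.
Δφ = -2.2248 − -60.0614 = 57.8366°.
a = sin²(Δφ/2) + cos φ₁ · cos φ₂ · sin²(Δλ/2) = 0.366478.
c = 2·atan2(√a, √(1−a)) = 1.30047 rad → d = 6371·c ≈ 8285.31 km.

8285 km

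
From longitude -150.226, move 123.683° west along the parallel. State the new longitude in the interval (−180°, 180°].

Start at -150.226°; shift −123.683° → -273.909°.
-273.909° lies outside (−180°, 180°]; add 360° → +86.091°.

+86.091°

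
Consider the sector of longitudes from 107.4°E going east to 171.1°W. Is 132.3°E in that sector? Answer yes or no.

Yes

Band width going east from +107.4° to -171.1°: ((-171.1 − 107.4) mod 360) = 81.5°.
Offset of +132.3° east of the west edge: ((132.3 − 107.4) mod 360) = 24.9°.
24.9° ≤ 81.5° ⇒ inside.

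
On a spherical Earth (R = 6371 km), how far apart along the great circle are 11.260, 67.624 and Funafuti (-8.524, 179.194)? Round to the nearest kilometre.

12529 km

Δλ = 179.194 − 67.624 = 111.570°.
Δφ = -8.524 − 11.260 = -19.784°.
a = sin²(Δφ/2) + cos φ₁ · cos φ₂ · sin²(Δλ/2) = 0.692760.
c = 2·atan2(√a, √(1−a)) = 1.96657 rad → d = 6371·c ≈ 12529.01 km.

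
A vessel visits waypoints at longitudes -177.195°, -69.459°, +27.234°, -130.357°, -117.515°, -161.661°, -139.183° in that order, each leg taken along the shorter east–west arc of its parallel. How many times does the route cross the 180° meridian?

Leg 1: -177.195° → -69.459°, shortest Δλ = 107.736° (east) — does not cross 180°.
Leg 2: -69.459° → +27.234°, shortest Δλ = 96.693° (east) — does not cross 180°.
Leg 3: +27.234° → -130.357°, shortest Δλ = -157.591° (west) — does not cross 180°.
Leg 4: -130.357° → -117.515°, shortest Δλ = 12.842° (east) — does not cross 180°.
Leg 5: -117.515° → -161.661°, shortest Δλ = -44.146° (west) — does not cross 180°.
Leg 6: -161.661° → -139.183°, shortest Δλ = 22.478° (east) — does not cross 180°.
Total crossings: 0.

0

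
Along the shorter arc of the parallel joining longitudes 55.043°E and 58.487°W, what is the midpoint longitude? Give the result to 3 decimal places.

1.722°W

Signed shortest Δλ from +55.043° to -58.487° is -113.530°.
Midpoint longitude = +55.043° + (-113.530°)/2 = +55.043° − 56.765° = -1.722°.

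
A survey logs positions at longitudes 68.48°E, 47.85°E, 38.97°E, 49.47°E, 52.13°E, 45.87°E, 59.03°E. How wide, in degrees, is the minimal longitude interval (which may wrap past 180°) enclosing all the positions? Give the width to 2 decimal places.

29.51°

Sort the longitudes: +38.97°, +45.87°, +47.85°, +49.47°, +52.13°, +59.03°, +68.48°.
Eastward gaps between consecutive values (wrapping around): 6.90°, 1.98°, 1.62°, 2.66°, 6.90°, 9.45°, 330.49°.
Largest gap = 330.49° ⇒ minimal covering band is its complement: 360° − 330.49° = 29.51°.
Band runs from +38.97° eastward to +68.48°.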